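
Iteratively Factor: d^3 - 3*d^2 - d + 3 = (d - 3)*(d^2 - 1) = (d - 3)*(d + 1)*(d - 1)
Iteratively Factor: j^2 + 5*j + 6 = (j + 2)*(j + 3)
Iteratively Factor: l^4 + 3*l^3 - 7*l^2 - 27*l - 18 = (l - 3)*(l^3 + 6*l^2 + 11*l + 6) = (l - 3)*(l + 1)*(l^2 + 5*l + 6) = (l - 3)*(l + 1)*(l + 2)*(l + 3)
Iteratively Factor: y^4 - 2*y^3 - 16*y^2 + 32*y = (y)*(y^3 - 2*y^2 - 16*y + 32) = y*(y - 4)*(y^2 + 2*y - 8) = y*(y - 4)*(y + 4)*(y - 2)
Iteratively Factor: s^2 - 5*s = (s - 5)*(s)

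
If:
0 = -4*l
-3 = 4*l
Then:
No Solution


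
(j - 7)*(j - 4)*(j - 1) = j^3 - 12*j^2 + 39*j - 28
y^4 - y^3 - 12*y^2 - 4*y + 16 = (y - 4)*(y - 1)*(y + 2)^2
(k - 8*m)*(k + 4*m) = k^2 - 4*k*m - 32*m^2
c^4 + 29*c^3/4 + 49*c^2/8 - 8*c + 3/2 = (c - 1/2)*(c - 1/4)*(c + 2)*(c + 6)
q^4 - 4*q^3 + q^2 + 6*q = q*(q - 3)*(q - 2)*(q + 1)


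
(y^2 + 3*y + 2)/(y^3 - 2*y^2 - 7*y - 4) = (y + 2)/(y^2 - 3*y - 4)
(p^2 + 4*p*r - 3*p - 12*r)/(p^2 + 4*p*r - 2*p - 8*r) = (p - 3)/(p - 2)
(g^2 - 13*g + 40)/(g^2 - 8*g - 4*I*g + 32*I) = (g - 5)/(g - 4*I)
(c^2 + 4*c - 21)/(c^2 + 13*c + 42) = (c - 3)/(c + 6)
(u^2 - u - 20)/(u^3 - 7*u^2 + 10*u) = (u + 4)/(u*(u - 2))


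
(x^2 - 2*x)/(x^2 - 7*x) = (x - 2)/(x - 7)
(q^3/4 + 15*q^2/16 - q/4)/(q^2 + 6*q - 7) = q*(4*q^2 + 15*q - 4)/(16*(q^2 + 6*q - 7))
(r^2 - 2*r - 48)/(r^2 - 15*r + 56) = (r + 6)/(r - 7)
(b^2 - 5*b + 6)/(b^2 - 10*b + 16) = (b - 3)/(b - 8)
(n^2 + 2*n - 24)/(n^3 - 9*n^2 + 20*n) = (n + 6)/(n*(n - 5))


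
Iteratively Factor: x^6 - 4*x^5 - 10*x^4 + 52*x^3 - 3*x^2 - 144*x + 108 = (x - 3)*(x^5 - x^4 - 13*x^3 + 13*x^2 + 36*x - 36) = (x - 3)*(x - 1)*(x^4 - 13*x^2 + 36) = (x - 3)*(x - 1)*(x + 3)*(x^3 - 3*x^2 - 4*x + 12) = (x - 3)*(x - 2)*(x - 1)*(x + 3)*(x^2 - x - 6) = (x - 3)^2*(x - 2)*(x - 1)*(x + 3)*(x + 2)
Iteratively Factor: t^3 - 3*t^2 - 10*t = (t)*(t^2 - 3*t - 10) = t*(t - 5)*(t + 2)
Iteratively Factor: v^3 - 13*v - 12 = (v + 3)*(v^2 - 3*v - 4) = (v - 4)*(v + 3)*(v + 1)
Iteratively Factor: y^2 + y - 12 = (y + 4)*(y - 3)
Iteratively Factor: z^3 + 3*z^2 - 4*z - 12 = (z + 2)*(z^2 + z - 6) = (z - 2)*(z + 2)*(z + 3)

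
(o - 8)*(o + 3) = o^2 - 5*o - 24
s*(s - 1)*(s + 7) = s^3 + 6*s^2 - 7*s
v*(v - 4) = v^2 - 4*v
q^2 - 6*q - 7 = (q - 7)*(q + 1)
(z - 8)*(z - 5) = z^2 - 13*z + 40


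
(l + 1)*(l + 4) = l^2 + 5*l + 4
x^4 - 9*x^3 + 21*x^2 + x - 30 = (x - 5)*(x - 3)*(x - 2)*(x + 1)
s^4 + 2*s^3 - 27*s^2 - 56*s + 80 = (s - 5)*(s - 1)*(s + 4)^2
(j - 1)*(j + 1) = j^2 - 1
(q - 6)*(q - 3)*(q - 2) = q^3 - 11*q^2 + 36*q - 36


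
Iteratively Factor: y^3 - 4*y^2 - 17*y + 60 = (y - 5)*(y^2 + y - 12) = (y - 5)*(y - 3)*(y + 4)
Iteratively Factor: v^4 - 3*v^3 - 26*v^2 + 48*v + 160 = (v + 2)*(v^3 - 5*v^2 - 16*v + 80) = (v - 4)*(v + 2)*(v^2 - v - 20) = (v - 4)*(v + 2)*(v + 4)*(v - 5)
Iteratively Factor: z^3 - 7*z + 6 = (z - 1)*(z^2 + z - 6) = (z - 1)*(z + 3)*(z - 2)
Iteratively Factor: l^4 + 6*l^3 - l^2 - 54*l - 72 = (l + 3)*(l^3 + 3*l^2 - 10*l - 24) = (l - 3)*(l + 3)*(l^2 + 6*l + 8) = (l - 3)*(l + 3)*(l + 4)*(l + 2)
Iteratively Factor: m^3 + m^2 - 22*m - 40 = (m + 4)*(m^2 - 3*m - 10) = (m - 5)*(m + 4)*(m + 2)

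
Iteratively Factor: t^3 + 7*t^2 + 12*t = (t)*(t^2 + 7*t + 12) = t*(t + 3)*(t + 4)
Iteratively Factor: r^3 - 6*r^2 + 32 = (r - 4)*(r^2 - 2*r - 8) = (r - 4)*(r + 2)*(r - 4)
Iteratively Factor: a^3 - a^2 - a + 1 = (a + 1)*(a^2 - 2*a + 1) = (a - 1)*(a + 1)*(a - 1)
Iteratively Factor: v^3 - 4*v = (v - 2)*(v^2 + 2*v) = v*(v - 2)*(v + 2)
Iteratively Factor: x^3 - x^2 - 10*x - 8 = (x + 1)*(x^2 - 2*x - 8) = (x + 1)*(x + 2)*(x - 4)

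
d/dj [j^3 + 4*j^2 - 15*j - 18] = 3*j^2 + 8*j - 15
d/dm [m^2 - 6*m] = 2*m - 6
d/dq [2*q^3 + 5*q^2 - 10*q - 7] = 6*q^2 + 10*q - 10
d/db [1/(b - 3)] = -1/(b - 3)^2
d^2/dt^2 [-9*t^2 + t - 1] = -18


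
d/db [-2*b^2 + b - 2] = 1 - 4*b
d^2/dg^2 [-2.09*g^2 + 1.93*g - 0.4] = -4.18000000000000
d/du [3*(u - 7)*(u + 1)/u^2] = 6*(3*u + 7)/u^3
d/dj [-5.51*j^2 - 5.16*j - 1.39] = -11.02*j - 5.16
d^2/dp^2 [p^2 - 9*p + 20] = 2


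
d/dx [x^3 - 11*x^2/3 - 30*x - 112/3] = 3*x^2 - 22*x/3 - 30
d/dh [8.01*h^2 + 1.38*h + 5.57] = 16.02*h + 1.38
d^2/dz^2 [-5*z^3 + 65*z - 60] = -30*z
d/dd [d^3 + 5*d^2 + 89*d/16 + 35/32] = 3*d^2 + 10*d + 89/16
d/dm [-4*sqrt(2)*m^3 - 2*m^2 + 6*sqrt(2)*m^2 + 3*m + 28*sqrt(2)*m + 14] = -12*sqrt(2)*m^2 - 4*m + 12*sqrt(2)*m + 3 + 28*sqrt(2)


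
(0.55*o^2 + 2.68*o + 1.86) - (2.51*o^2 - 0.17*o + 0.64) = -1.96*o^2 + 2.85*o + 1.22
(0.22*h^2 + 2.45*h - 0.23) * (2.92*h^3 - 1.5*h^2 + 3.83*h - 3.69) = 0.6424*h^5 + 6.824*h^4 - 3.504*h^3 + 8.9167*h^2 - 9.9214*h + 0.8487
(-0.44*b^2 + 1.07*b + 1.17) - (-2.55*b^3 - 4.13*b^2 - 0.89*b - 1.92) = 2.55*b^3 + 3.69*b^2 + 1.96*b + 3.09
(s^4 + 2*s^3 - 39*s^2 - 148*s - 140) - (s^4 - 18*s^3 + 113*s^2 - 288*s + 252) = 20*s^3 - 152*s^2 + 140*s - 392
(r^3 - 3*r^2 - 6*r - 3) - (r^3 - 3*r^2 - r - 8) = 5 - 5*r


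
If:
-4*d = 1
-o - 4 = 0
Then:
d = -1/4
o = -4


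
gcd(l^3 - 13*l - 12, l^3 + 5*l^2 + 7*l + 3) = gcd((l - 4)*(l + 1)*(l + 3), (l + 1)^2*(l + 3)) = l^2 + 4*l + 3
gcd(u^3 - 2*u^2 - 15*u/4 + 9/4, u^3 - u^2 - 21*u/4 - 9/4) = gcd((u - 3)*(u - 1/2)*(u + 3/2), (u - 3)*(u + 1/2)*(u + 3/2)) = u^2 - 3*u/2 - 9/2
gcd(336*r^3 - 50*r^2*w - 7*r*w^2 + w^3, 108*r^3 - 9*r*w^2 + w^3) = 6*r - w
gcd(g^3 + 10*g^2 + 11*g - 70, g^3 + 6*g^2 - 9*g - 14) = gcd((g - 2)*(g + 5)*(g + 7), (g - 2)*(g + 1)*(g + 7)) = g^2 + 5*g - 14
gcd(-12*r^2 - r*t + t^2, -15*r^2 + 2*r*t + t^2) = 1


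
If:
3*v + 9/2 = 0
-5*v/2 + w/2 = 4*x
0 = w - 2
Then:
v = -3/2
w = 2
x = 19/16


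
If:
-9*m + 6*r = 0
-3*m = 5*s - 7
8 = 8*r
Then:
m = 2/3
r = 1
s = 1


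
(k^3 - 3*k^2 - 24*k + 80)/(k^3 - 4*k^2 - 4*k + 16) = (k^2 + k - 20)/(k^2 - 4)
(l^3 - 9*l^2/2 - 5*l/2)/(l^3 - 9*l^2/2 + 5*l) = (2*l^2 - 9*l - 5)/(2*l^2 - 9*l + 10)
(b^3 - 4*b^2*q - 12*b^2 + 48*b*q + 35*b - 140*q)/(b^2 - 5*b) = b - 4*q - 7 + 28*q/b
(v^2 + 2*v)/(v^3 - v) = (v + 2)/(v^2 - 1)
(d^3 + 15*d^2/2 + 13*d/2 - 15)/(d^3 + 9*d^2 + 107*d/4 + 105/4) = 2*(d^2 + 5*d - 6)/(2*d^2 + 13*d + 21)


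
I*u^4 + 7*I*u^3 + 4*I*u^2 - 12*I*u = u*(u + 2)*(u + 6)*(I*u - I)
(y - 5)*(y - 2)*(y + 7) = y^3 - 39*y + 70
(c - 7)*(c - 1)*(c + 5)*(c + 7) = c^4 + 4*c^3 - 54*c^2 - 196*c + 245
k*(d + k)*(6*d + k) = 6*d^2*k + 7*d*k^2 + k^3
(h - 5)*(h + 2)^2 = h^3 - h^2 - 16*h - 20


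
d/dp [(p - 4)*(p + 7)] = 2*p + 3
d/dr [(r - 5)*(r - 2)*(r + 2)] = 3*r^2 - 10*r - 4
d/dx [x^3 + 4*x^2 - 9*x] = 3*x^2 + 8*x - 9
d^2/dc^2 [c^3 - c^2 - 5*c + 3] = 6*c - 2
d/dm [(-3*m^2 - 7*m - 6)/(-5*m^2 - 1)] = (-35*m^2 - 54*m + 7)/(25*m^4 + 10*m^2 + 1)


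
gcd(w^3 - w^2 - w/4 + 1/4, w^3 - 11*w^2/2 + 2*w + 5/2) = w^2 - w/2 - 1/2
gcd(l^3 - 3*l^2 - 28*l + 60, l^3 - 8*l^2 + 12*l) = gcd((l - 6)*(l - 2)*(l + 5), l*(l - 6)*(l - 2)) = l^2 - 8*l + 12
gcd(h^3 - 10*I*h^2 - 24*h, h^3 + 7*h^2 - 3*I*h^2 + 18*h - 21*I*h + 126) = h - 6*I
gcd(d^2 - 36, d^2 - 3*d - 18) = d - 6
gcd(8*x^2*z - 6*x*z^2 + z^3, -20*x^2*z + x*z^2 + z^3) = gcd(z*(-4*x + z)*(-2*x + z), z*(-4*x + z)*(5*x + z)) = 4*x*z - z^2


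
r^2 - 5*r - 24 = (r - 8)*(r + 3)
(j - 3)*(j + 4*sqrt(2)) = j^2 - 3*j + 4*sqrt(2)*j - 12*sqrt(2)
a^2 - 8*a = a*(a - 8)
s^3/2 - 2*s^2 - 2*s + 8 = (s/2 + 1)*(s - 4)*(s - 2)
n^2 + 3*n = n*(n + 3)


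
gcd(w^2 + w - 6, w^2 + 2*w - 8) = w - 2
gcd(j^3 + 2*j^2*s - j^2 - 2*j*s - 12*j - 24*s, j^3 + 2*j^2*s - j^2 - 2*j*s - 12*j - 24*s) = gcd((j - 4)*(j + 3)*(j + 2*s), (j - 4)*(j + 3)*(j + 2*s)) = j^3 + 2*j^2*s - j^2 - 2*j*s - 12*j - 24*s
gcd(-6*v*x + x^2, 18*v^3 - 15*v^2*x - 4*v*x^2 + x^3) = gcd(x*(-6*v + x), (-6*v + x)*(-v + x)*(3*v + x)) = -6*v + x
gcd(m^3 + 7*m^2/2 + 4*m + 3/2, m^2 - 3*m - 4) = m + 1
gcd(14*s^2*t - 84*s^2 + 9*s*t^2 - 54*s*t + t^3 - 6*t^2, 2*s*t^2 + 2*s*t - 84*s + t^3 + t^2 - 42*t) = 2*s*t - 12*s + t^2 - 6*t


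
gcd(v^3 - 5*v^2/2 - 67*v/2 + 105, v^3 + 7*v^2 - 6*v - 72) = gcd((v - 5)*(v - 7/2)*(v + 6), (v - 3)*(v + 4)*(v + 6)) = v + 6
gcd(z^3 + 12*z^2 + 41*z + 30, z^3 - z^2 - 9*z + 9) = 1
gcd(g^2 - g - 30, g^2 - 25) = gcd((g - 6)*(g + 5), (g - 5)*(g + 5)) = g + 5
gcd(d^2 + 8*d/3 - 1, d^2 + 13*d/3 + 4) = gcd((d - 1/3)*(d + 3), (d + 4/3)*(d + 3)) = d + 3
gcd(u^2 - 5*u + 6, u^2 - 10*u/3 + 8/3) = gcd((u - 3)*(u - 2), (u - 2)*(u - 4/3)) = u - 2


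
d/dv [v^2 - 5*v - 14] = 2*v - 5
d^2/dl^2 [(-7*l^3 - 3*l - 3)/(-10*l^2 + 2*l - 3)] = 2*(118*l^3 + 774*l^2 - 261*l - 60)/(1000*l^6 - 600*l^5 + 1020*l^4 - 368*l^3 + 306*l^2 - 54*l + 27)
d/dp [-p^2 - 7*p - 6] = -2*p - 7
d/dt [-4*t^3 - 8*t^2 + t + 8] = -12*t^2 - 16*t + 1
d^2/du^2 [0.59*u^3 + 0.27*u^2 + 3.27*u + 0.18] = 3.54*u + 0.54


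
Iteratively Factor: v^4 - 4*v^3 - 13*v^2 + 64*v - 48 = (v - 1)*(v^3 - 3*v^2 - 16*v + 48) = (v - 3)*(v - 1)*(v^2 - 16) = (v - 3)*(v - 1)*(v + 4)*(v - 4)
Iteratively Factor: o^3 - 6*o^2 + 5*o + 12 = (o + 1)*(o^2 - 7*o + 12) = (o - 3)*(o + 1)*(o - 4)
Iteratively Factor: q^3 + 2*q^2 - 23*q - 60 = (q + 3)*(q^2 - q - 20) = (q - 5)*(q + 3)*(q + 4)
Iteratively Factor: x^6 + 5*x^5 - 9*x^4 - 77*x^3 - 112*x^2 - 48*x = (x)*(x^5 + 5*x^4 - 9*x^3 - 77*x^2 - 112*x - 48) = x*(x + 4)*(x^4 + x^3 - 13*x^2 - 25*x - 12) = x*(x + 1)*(x + 4)*(x^3 - 13*x - 12) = x*(x - 4)*(x + 1)*(x + 4)*(x^2 + 4*x + 3) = x*(x - 4)*(x + 1)*(x + 3)*(x + 4)*(x + 1)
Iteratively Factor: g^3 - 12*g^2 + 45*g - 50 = (g - 5)*(g^2 - 7*g + 10) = (g - 5)*(g - 2)*(g - 5)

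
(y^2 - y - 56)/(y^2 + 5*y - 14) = (y - 8)/(y - 2)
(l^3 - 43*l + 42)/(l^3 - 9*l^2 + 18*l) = (l^2 + 6*l - 7)/(l*(l - 3))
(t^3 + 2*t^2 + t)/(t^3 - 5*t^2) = (t^2 + 2*t + 1)/(t*(t - 5))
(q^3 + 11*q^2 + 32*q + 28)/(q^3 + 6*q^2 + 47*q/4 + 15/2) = 4*(q^2 + 9*q + 14)/(4*q^2 + 16*q + 15)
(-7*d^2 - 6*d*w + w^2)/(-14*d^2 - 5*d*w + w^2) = (d + w)/(2*d + w)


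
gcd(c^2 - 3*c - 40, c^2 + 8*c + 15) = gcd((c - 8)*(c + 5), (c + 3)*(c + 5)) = c + 5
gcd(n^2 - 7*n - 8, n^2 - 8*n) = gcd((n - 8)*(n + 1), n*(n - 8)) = n - 8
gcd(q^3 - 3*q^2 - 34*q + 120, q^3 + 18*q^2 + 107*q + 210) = q + 6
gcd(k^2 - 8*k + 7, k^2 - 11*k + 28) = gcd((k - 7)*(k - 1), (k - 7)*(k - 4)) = k - 7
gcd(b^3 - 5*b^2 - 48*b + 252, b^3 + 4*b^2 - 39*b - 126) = b^2 + b - 42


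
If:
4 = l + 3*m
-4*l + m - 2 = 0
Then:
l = -2/13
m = 18/13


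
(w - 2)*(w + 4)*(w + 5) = w^3 + 7*w^2 + 2*w - 40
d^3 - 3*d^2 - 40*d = d*(d - 8)*(d + 5)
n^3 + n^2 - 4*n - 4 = (n - 2)*(n + 1)*(n + 2)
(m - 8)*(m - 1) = m^2 - 9*m + 8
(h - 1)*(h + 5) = h^2 + 4*h - 5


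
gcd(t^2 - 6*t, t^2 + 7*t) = t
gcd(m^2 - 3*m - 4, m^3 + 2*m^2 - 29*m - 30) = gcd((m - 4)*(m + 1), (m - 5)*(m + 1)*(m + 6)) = m + 1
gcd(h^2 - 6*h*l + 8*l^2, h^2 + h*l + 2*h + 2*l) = 1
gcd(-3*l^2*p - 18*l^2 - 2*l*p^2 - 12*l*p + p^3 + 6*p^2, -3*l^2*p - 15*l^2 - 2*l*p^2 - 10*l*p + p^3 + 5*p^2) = -3*l^2 - 2*l*p + p^2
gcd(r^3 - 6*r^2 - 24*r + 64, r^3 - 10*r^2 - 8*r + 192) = r^2 - 4*r - 32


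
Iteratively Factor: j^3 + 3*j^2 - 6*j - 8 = (j - 2)*(j^2 + 5*j + 4) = (j - 2)*(j + 4)*(j + 1)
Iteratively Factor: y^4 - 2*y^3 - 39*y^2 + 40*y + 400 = (y + 4)*(y^3 - 6*y^2 - 15*y + 100) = (y - 5)*(y + 4)*(y^2 - y - 20) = (y - 5)*(y + 4)^2*(y - 5)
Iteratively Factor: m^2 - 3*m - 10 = (m - 5)*(m + 2)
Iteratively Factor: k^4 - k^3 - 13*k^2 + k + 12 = (k - 4)*(k^3 + 3*k^2 - k - 3) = (k - 4)*(k - 1)*(k^2 + 4*k + 3) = (k - 4)*(k - 1)*(k + 1)*(k + 3)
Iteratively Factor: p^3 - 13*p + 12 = (p - 1)*(p^2 + p - 12) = (p - 1)*(p + 4)*(p - 3)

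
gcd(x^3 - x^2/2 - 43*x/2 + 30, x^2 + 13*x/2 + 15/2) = x + 5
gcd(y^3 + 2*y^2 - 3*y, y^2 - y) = y^2 - y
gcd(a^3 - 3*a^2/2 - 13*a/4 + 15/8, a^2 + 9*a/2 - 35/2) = a - 5/2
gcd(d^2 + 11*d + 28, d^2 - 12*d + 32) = 1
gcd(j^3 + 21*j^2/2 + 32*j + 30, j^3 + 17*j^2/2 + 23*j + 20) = j^2 + 9*j/2 + 5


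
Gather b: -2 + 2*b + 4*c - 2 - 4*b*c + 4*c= b*(2 - 4*c) + 8*c - 4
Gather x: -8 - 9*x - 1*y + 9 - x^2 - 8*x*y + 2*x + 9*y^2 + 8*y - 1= -x^2 + x*(-8*y - 7) + 9*y^2 + 7*y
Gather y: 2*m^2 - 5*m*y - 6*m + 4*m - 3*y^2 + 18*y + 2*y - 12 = 2*m^2 - 2*m - 3*y^2 + y*(20 - 5*m) - 12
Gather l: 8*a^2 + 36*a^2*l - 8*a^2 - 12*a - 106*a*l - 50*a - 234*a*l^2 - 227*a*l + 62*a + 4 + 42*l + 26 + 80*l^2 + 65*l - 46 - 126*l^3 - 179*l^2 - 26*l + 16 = -126*l^3 + l^2*(-234*a - 99) + l*(36*a^2 - 333*a + 81)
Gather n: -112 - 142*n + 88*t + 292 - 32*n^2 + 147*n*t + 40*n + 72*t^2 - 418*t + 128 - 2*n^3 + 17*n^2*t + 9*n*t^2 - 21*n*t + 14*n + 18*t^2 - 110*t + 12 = -2*n^3 + n^2*(17*t - 32) + n*(9*t^2 + 126*t - 88) + 90*t^2 - 440*t + 320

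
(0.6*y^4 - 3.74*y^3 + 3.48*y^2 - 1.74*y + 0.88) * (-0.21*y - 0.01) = -0.126*y^5 + 0.7794*y^4 - 0.6934*y^3 + 0.3306*y^2 - 0.1674*y - 0.0088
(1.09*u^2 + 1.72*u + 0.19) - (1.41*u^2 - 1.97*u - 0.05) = -0.32*u^2 + 3.69*u + 0.24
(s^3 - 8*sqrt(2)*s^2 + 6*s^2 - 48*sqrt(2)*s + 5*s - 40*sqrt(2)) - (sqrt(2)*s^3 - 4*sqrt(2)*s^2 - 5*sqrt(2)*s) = -sqrt(2)*s^3 + s^3 - 4*sqrt(2)*s^2 + 6*s^2 - 43*sqrt(2)*s + 5*s - 40*sqrt(2)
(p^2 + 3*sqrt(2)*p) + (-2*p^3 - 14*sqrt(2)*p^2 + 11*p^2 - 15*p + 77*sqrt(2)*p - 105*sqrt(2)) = -2*p^3 - 14*sqrt(2)*p^2 + 12*p^2 - 15*p + 80*sqrt(2)*p - 105*sqrt(2)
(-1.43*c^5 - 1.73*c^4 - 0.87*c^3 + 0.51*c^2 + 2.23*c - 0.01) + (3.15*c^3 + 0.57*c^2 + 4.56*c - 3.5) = -1.43*c^5 - 1.73*c^4 + 2.28*c^3 + 1.08*c^2 + 6.79*c - 3.51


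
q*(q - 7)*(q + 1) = q^3 - 6*q^2 - 7*q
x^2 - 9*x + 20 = (x - 5)*(x - 4)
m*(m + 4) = m^2 + 4*m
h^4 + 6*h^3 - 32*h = h*(h - 2)*(h + 4)^2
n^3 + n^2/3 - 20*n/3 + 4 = (n - 2)*(n - 2/3)*(n + 3)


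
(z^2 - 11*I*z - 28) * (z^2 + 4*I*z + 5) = z^4 - 7*I*z^3 + 21*z^2 - 167*I*z - 140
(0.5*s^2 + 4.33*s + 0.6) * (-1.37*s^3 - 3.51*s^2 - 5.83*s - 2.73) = -0.685*s^5 - 7.6871*s^4 - 18.9353*s^3 - 28.7149*s^2 - 15.3189*s - 1.638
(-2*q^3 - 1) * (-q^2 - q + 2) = 2*q^5 + 2*q^4 - 4*q^3 + q^2 + q - 2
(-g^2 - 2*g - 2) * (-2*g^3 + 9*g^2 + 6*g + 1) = 2*g^5 - 5*g^4 - 20*g^3 - 31*g^2 - 14*g - 2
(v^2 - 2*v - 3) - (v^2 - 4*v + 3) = 2*v - 6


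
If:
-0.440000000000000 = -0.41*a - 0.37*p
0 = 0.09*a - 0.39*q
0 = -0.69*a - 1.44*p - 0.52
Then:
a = 2.46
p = -1.54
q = 0.57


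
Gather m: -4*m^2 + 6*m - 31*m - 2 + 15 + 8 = -4*m^2 - 25*m + 21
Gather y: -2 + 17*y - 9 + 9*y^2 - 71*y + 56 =9*y^2 - 54*y + 45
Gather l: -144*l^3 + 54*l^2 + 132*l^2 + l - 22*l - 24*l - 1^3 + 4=-144*l^3 + 186*l^2 - 45*l + 3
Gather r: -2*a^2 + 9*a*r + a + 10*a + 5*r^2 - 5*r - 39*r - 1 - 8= -2*a^2 + 11*a + 5*r^2 + r*(9*a - 44) - 9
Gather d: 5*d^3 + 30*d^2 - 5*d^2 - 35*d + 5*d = 5*d^3 + 25*d^2 - 30*d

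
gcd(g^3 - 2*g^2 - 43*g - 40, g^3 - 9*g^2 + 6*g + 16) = g^2 - 7*g - 8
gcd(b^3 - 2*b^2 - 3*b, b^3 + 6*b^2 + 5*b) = b^2 + b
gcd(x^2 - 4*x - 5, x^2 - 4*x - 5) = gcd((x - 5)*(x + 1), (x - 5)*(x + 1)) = x^2 - 4*x - 5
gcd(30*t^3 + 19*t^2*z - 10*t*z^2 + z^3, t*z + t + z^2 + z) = t + z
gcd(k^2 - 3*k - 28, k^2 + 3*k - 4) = k + 4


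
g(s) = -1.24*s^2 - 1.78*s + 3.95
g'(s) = -2.48*s - 1.78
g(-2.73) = -0.43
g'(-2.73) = 4.99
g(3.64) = -18.96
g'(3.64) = -10.81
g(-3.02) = -1.98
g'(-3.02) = 5.71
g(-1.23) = 4.26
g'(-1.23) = 1.27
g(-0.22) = 4.28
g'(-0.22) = -1.23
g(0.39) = 3.07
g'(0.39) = -2.75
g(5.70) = -46.48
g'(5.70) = -15.92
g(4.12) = -24.43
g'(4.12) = -12.00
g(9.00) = -112.51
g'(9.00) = -24.10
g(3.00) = -12.55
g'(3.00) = -9.22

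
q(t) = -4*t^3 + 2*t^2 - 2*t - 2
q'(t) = -12*t^2 + 4*t - 2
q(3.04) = -101.97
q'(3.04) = -100.74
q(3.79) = -198.61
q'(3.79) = -159.21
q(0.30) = -2.53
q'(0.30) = -1.88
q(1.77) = -21.46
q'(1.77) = -32.51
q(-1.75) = 29.06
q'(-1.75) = -45.75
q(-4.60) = 438.86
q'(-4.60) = -274.32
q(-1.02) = 6.37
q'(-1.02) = -18.56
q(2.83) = -82.30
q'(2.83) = -86.79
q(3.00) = -98.00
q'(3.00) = -98.00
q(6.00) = -806.00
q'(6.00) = -410.00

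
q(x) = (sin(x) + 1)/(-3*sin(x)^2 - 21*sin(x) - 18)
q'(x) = (6*sin(x)*cos(x) + 21*cos(x))*(sin(x) + 1)/(-3*sin(x)^2 - 21*sin(x) - 18)^2 + cos(x)/(-3*sin(x)^2 - 21*sin(x) - 18)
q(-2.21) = -0.06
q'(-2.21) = -0.01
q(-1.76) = -0.07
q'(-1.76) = -0.00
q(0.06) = -0.06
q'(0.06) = 0.01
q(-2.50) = -0.06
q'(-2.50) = -0.01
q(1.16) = -0.05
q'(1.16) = 0.00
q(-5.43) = -0.05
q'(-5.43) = 0.00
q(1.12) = -0.05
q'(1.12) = 0.00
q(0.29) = -0.05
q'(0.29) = 0.01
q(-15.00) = -0.06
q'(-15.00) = -0.00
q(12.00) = -0.06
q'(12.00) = 0.01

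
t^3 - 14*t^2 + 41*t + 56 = (t - 8)*(t - 7)*(t + 1)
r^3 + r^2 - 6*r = r*(r - 2)*(r + 3)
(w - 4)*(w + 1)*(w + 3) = w^3 - 13*w - 12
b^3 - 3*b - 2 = (b - 2)*(b + 1)^2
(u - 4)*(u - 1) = u^2 - 5*u + 4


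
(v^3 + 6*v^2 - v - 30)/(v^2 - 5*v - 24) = (v^2 + 3*v - 10)/(v - 8)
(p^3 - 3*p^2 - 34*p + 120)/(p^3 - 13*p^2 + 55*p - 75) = (p^2 + 2*p - 24)/(p^2 - 8*p + 15)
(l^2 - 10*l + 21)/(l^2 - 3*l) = (l - 7)/l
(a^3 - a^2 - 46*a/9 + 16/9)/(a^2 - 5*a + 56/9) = (3*a^2 + 5*a - 2)/(3*a - 7)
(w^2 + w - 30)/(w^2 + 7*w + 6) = (w - 5)/(w + 1)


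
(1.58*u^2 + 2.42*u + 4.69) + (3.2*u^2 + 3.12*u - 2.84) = 4.78*u^2 + 5.54*u + 1.85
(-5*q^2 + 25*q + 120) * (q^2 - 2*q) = -5*q^4 + 35*q^3 + 70*q^2 - 240*q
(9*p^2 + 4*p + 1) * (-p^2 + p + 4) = -9*p^4 + 5*p^3 + 39*p^2 + 17*p + 4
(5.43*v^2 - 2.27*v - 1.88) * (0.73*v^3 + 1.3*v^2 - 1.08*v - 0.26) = 3.9639*v^5 + 5.4019*v^4 - 10.1878*v^3 - 1.4042*v^2 + 2.6206*v + 0.4888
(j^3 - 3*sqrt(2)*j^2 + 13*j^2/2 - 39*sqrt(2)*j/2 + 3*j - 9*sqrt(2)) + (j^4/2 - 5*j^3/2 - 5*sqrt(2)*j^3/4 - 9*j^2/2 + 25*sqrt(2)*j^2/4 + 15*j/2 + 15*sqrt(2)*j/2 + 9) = j^4/2 - 5*sqrt(2)*j^3/4 - 3*j^3/2 + 2*j^2 + 13*sqrt(2)*j^2/4 - 12*sqrt(2)*j + 21*j/2 - 9*sqrt(2) + 9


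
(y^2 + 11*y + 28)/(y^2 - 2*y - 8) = (y^2 + 11*y + 28)/(y^2 - 2*y - 8)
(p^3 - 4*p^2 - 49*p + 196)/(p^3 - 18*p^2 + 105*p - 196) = (p + 7)/(p - 7)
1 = 1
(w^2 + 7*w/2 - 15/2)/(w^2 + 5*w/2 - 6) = (w + 5)/(w + 4)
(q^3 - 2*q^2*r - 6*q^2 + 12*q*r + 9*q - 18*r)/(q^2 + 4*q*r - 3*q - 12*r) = (q^2 - 2*q*r - 3*q + 6*r)/(q + 4*r)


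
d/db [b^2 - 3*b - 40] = 2*b - 3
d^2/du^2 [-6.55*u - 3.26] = 0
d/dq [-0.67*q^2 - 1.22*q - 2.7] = -1.34*q - 1.22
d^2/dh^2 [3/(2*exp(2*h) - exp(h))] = 3*((1 - 8*exp(h))*(2*exp(h) - 1) + 2*(4*exp(h) - 1)^2)*exp(-h)/(2*exp(h) - 1)^3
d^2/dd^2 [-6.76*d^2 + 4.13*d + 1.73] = -13.5200000000000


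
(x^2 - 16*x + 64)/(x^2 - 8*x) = (x - 8)/x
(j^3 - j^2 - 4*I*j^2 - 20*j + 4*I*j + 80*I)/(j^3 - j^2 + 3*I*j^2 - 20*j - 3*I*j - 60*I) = (j - 4*I)/(j + 3*I)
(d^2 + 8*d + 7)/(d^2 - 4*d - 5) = (d + 7)/(d - 5)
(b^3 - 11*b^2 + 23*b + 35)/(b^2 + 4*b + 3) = (b^2 - 12*b + 35)/(b + 3)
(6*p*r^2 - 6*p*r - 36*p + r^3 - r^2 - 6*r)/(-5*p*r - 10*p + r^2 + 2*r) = (-6*p*r + 18*p - r^2 + 3*r)/(5*p - r)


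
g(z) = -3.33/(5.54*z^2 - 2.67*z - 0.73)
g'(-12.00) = -0.00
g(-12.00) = -0.00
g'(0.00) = -16.68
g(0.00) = 4.56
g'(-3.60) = -0.02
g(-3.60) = -0.04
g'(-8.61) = -0.00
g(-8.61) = -0.01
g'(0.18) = -2.12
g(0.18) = 3.23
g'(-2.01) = -0.11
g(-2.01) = -0.12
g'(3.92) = 0.02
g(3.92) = -0.05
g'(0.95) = 8.71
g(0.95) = -1.92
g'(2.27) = 0.16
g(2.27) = -0.15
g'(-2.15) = -0.09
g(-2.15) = -0.11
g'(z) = -3.33*(2.67 - 11.08*z)/(5.54*z^2 - 2.67*z - 0.73)^2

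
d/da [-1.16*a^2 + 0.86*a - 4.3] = 0.86 - 2.32*a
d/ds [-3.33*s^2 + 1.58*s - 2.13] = 1.58 - 6.66*s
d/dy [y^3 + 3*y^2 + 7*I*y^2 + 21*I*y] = 3*y^2 + y*(6 + 14*I) + 21*I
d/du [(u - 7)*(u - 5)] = 2*u - 12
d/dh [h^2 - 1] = 2*h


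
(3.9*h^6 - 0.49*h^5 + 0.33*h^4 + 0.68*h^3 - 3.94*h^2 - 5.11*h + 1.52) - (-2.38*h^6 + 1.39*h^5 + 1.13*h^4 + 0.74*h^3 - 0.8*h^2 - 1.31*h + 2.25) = 6.28*h^6 - 1.88*h^5 - 0.8*h^4 - 0.0599999999999999*h^3 - 3.14*h^2 - 3.8*h - 0.73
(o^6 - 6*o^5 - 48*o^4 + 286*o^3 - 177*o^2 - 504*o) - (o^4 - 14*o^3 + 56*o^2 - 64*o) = o^6 - 6*o^5 - 49*o^4 + 300*o^3 - 233*o^2 - 440*o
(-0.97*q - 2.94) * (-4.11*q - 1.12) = 3.9867*q^2 + 13.1698*q + 3.2928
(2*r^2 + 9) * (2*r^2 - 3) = 4*r^4 + 12*r^2 - 27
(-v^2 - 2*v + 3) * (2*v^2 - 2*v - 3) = -2*v^4 - 2*v^3 + 13*v^2 - 9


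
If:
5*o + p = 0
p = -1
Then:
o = 1/5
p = -1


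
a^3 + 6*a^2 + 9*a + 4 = (a + 1)^2*(a + 4)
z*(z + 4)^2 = z^3 + 8*z^2 + 16*z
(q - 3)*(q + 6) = q^2 + 3*q - 18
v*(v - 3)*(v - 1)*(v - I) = v^4 - 4*v^3 - I*v^3 + 3*v^2 + 4*I*v^2 - 3*I*v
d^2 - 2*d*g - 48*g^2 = (d - 8*g)*(d + 6*g)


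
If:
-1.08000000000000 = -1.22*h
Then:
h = 0.89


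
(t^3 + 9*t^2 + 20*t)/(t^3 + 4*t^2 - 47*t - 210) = t*(t + 4)/(t^2 - t - 42)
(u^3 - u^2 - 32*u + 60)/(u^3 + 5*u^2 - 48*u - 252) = (u^2 - 7*u + 10)/(u^2 - u - 42)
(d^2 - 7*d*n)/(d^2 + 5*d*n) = (d - 7*n)/(d + 5*n)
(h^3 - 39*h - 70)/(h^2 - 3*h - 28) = (h^2 + 7*h + 10)/(h + 4)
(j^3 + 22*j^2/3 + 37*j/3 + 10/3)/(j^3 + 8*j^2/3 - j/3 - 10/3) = (3*j^2 + 16*j + 5)/(3*j^2 + 2*j - 5)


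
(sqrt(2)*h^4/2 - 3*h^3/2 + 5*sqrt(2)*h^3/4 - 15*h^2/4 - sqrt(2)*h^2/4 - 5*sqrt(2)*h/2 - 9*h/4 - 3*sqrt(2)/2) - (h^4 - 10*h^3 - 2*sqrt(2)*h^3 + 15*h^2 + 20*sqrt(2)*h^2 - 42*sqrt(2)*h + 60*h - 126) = -h^4 + sqrt(2)*h^4/2 + 13*sqrt(2)*h^3/4 + 17*h^3/2 - 81*sqrt(2)*h^2/4 - 75*h^2/4 - 249*h/4 + 79*sqrt(2)*h/2 - 3*sqrt(2)/2 + 126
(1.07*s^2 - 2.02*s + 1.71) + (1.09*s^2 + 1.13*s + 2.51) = 2.16*s^2 - 0.89*s + 4.22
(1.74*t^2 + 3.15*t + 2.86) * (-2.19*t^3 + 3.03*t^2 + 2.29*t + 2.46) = -3.8106*t^5 - 1.6263*t^4 + 7.2657*t^3 + 20.1597*t^2 + 14.2984*t + 7.0356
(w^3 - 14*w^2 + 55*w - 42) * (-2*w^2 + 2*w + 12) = -2*w^5 + 30*w^4 - 126*w^3 + 26*w^2 + 576*w - 504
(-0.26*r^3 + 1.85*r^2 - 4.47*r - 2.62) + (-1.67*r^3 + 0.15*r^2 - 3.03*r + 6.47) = -1.93*r^3 + 2.0*r^2 - 7.5*r + 3.85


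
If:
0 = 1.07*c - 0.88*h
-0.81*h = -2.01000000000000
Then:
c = 2.04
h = 2.48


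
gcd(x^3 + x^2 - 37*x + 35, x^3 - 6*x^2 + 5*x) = x^2 - 6*x + 5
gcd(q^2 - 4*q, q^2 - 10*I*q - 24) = 1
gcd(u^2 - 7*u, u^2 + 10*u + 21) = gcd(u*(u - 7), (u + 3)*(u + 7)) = 1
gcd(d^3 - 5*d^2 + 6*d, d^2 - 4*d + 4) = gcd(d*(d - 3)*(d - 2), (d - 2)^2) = d - 2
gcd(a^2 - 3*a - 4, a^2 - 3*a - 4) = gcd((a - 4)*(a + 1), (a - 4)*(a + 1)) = a^2 - 3*a - 4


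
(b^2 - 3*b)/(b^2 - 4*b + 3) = b/(b - 1)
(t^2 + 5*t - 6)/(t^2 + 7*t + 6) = (t - 1)/(t + 1)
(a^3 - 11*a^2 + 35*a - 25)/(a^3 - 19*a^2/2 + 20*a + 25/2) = 2*(a - 1)/(2*a + 1)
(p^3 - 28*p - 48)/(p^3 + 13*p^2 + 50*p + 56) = (p - 6)/(p + 7)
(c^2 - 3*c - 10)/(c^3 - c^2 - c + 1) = (c^2 - 3*c - 10)/(c^3 - c^2 - c + 1)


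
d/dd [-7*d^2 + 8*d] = 8 - 14*d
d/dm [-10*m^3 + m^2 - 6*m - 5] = -30*m^2 + 2*m - 6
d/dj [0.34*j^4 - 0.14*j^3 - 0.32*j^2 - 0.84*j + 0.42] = 1.36*j^3 - 0.42*j^2 - 0.64*j - 0.84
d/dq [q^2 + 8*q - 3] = 2*q + 8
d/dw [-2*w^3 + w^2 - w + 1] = -6*w^2 + 2*w - 1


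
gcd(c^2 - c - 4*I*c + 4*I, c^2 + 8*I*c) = 1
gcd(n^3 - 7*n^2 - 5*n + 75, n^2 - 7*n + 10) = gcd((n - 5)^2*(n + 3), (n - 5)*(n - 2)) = n - 5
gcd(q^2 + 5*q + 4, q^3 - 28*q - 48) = q + 4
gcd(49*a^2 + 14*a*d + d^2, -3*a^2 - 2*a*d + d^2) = 1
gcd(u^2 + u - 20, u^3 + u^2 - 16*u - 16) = u - 4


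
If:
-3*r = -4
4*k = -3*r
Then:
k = -1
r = 4/3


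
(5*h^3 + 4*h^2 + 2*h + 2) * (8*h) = 40*h^4 + 32*h^3 + 16*h^2 + 16*h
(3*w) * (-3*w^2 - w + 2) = -9*w^3 - 3*w^2 + 6*w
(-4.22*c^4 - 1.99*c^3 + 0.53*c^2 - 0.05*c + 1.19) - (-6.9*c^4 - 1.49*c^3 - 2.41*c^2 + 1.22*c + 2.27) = 2.68*c^4 - 0.5*c^3 + 2.94*c^2 - 1.27*c - 1.08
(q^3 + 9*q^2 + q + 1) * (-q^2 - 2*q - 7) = -q^5 - 11*q^4 - 26*q^3 - 66*q^2 - 9*q - 7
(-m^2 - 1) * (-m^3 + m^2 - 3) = m^5 - m^4 + m^3 + 2*m^2 + 3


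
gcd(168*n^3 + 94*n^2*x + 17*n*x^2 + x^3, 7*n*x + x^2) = 7*n + x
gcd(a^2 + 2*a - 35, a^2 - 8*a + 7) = 1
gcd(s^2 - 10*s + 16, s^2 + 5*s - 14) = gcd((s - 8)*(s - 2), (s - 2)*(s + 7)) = s - 2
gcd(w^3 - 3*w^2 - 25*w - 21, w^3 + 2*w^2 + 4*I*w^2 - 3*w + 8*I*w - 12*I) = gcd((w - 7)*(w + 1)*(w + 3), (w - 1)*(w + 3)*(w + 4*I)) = w + 3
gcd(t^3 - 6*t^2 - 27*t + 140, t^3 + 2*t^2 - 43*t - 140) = t^2 - 2*t - 35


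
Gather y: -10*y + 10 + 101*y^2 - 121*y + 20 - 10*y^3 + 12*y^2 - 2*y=-10*y^3 + 113*y^2 - 133*y + 30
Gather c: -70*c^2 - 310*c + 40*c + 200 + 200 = -70*c^2 - 270*c + 400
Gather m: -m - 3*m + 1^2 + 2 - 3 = -4*m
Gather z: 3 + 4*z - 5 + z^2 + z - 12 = z^2 + 5*z - 14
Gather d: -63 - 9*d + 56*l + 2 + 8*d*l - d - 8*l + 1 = d*(8*l - 10) + 48*l - 60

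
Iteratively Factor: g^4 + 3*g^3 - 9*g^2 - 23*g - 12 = (g + 1)*(g^3 + 2*g^2 - 11*g - 12) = (g - 3)*(g + 1)*(g^2 + 5*g + 4) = (g - 3)*(g + 1)^2*(g + 4)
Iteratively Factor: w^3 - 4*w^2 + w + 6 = (w + 1)*(w^2 - 5*w + 6) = (w - 3)*(w + 1)*(w - 2)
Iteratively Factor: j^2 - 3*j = (j)*(j - 3)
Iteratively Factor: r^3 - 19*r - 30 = (r + 3)*(r^2 - 3*r - 10) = (r + 2)*(r + 3)*(r - 5)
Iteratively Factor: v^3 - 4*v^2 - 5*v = (v)*(v^2 - 4*v - 5) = v*(v + 1)*(v - 5)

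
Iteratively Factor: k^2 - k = (k)*(k - 1)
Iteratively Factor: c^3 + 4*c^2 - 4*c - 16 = (c + 4)*(c^2 - 4) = (c + 2)*(c + 4)*(c - 2)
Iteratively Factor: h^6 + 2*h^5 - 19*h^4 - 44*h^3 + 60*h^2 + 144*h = (h - 2)*(h^5 + 4*h^4 - 11*h^3 - 66*h^2 - 72*h) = (h - 2)*(h + 3)*(h^4 + h^3 - 14*h^2 - 24*h) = (h - 2)*(h + 2)*(h + 3)*(h^3 - h^2 - 12*h) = (h - 2)*(h + 2)*(h + 3)^2*(h^2 - 4*h) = h*(h - 2)*(h + 2)*(h + 3)^2*(h - 4)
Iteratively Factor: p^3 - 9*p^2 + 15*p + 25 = (p - 5)*(p^2 - 4*p - 5) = (p - 5)^2*(p + 1)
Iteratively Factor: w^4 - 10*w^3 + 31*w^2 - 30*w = (w)*(w^3 - 10*w^2 + 31*w - 30) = w*(w - 5)*(w^2 - 5*w + 6) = w*(w - 5)*(w - 2)*(w - 3)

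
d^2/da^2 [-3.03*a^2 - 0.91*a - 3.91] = -6.06000000000000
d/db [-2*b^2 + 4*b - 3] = 4 - 4*b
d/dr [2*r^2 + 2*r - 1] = 4*r + 2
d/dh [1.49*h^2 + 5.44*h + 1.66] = 2.98*h + 5.44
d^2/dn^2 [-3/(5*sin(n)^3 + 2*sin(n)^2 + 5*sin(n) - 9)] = 3*(225*sin(n)^6 + 110*sin(n)^5 - 234*sin(n)^4 + 275*sin(n)^3 - 77*sin(n)^2 - 285*sin(n) - 86)/(5*sin(n)^3 + 2*sin(n)^2 + 5*sin(n) - 9)^3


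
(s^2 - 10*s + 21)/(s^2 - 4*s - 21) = (s - 3)/(s + 3)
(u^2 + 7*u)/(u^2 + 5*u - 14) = u/(u - 2)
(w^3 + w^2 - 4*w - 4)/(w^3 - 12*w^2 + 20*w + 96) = (w^2 - w - 2)/(w^2 - 14*w + 48)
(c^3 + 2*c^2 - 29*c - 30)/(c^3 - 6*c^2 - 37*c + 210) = (c + 1)/(c - 7)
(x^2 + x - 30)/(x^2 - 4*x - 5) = (x + 6)/(x + 1)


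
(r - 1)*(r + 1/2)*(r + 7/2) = r^3 + 3*r^2 - 9*r/4 - 7/4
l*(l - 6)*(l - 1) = l^3 - 7*l^2 + 6*l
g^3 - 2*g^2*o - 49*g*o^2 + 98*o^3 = (g - 7*o)*(g - 2*o)*(g + 7*o)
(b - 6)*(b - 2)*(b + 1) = b^3 - 7*b^2 + 4*b + 12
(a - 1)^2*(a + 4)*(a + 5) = a^4 + 7*a^3 + 3*a^2 - 31*a + 20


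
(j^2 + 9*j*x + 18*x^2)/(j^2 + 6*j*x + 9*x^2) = (j + 6*x)/(j + 3*x)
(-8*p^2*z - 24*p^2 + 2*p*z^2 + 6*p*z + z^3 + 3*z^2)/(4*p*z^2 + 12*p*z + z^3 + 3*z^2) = (-2*p + z)/z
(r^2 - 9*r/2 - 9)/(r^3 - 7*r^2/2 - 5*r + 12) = (2*r^2 - 9*r - 18)/(2*r^3 - 7*r^2 - 10*r + 24)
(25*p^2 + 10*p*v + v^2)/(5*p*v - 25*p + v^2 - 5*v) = (5*p + v)/(v - 5)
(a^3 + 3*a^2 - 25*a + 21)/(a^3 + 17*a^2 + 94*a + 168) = (a^2 - 4*a + 3)/(a^2 + 10*a + 24)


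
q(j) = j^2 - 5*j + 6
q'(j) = 2*j - 5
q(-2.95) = 29.45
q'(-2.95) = -10.90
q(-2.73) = 27.10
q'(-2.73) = -10.46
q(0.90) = 2.31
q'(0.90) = -3.20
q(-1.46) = 15.43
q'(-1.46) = -7.92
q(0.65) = 3.17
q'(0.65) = -3.70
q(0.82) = 2.57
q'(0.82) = -3.36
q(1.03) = 1.91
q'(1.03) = -2.94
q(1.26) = 1.29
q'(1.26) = -2.48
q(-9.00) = 132.00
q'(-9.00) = -23.00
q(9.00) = 42.00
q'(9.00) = 13.00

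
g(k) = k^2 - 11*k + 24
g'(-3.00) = -17.00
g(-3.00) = 66.00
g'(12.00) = 13.00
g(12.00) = 36.00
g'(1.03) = -8.94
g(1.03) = 13.73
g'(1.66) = -7.68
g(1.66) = 8.50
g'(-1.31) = -13.62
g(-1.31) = 40.13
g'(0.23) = -10.54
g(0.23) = 21.52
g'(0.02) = -10.96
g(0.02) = 23.78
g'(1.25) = -8.50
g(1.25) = 11.81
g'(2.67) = -5.66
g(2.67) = 1.76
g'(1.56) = -7.88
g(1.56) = 9.27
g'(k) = 2*k - 11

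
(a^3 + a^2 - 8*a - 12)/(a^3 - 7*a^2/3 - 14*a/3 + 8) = 3*(a + 2)/(3*a - 4)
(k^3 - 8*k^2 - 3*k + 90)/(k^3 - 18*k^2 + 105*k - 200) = (k^2 - 3*k - 18)/(k^2 - 13*k + 40)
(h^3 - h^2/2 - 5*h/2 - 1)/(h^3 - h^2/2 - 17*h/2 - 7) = (2*h^2 - 3*h - 2)/(2*h^2 - 3*h - 14)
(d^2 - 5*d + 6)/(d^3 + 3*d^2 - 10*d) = (d - 3)/(d*(d + 5))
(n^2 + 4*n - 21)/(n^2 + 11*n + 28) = (n - 3)/(n + 4)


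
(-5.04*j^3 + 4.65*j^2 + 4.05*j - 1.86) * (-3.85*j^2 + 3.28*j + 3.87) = 19.404*j^5 - 34.4337*j^4 - 19.8453*j^3 + 38.4405*j^2 + 9.5727*j - 7.1982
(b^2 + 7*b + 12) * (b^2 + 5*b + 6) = b^4 + 12*b^3 + 53*b^2 + 102*b + 72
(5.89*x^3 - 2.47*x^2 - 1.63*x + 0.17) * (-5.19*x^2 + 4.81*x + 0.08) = -30.5691*x^5 + 41.1502*x^4 - 2.9498*x^3 - 8.9202*x^2 + 0.6873*x + 0.0136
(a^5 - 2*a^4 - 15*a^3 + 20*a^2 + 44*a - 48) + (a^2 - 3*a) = a^5 - 2*a^4 - 15*a^3 + 21*a^2 + 41*a - 48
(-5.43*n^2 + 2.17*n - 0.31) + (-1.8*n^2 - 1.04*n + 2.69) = -7.23*n^2 + 1.13*n + 2.38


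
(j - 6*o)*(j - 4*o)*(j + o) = j^3 - 9*j^2*o + 14*j*o^2 + 24*o^3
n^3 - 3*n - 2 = (n - 2)*(n + 1)^2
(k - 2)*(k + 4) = k^2 + 2*k - 8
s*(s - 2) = s^2 - 2*s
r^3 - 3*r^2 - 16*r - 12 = (r - 6)*(r + 1)*(r + 2)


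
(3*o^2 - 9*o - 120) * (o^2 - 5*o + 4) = 3*o^4 - 24*o^3 - 63*o^2 + 564*o - 480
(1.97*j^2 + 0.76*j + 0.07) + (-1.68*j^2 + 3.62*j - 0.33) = 0.29*j^2 + 4.38*j - 0.26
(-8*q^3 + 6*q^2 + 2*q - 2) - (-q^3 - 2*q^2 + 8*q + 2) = -7*q^3 + 8*q^2 - 6*q - 4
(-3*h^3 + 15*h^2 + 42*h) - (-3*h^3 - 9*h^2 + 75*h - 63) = 24*h^2 - 33*h + 63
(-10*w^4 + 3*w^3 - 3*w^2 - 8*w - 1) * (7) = -70*w^4 + 21*w^3 - 21*w^2 - 56*w - 7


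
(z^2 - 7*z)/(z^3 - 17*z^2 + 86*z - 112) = z/(z^2 - 10*z + 16)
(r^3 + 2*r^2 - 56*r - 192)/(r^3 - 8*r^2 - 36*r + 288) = (r + 4)/(r - 6)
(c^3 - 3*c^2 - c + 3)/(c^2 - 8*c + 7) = (c^2 - 2*c - 3)/(c - 7)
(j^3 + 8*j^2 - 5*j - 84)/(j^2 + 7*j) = j + 1 - 12/j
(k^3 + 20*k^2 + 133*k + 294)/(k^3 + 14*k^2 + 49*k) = (k + 6)/k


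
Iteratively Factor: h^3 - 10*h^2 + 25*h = (h)*(h^2 - 10*h + 25) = h*(h - 5)*(h - 5)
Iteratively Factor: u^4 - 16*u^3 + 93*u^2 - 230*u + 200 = (u - 2)*(u^3 - 14*u^2 + 65*u - 100) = (u - 5)*(u - 2)*(u^2 - 9*u + 20) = (u - 5)*(u - 4)*(u - 2)*(u - 5)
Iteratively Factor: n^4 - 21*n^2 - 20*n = (n)*(n^3 - 21*n - 20) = n*(n - 5)*(n^2 + 5*n + 4) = n*(n - 5)*(n + 4)*(n + 1)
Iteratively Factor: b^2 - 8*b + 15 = (b - 3)*(b - 5)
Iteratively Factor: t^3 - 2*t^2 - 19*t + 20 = (t - 5)*(t^2 + 3*t - 4) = (t - 5)*(t + 4)*(t - 1)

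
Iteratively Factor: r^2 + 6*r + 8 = (r + 2)*(r + 4)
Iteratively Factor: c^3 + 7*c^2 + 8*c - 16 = (c + 4)*(c^2 + 3*c - 4) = (c - 1)*(c + 4)*(c + 4)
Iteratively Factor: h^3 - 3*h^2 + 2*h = (h)*(h^2 - 3*h + 2) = h*(h - 2)*(h - 1)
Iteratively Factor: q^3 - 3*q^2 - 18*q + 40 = (q + 4)*(q^2 - 7*q + 10) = (q - 5)*(q + 4)*(q - 2)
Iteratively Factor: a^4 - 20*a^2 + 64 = (a - 4)*(a^3 + 4*a^2 - 4*a - 16) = (a - 4)*(a + 4)*(a^2 - 4) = (a - 4)*(a + 2)*(a + 4)*(a - 2)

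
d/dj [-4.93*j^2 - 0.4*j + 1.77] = -9.86*j - 0.4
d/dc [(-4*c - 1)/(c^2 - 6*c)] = 2*(2*c^2 + c - 3)/(c^2*(c^2 - 12*c + 36))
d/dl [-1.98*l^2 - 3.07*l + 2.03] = -3.96*l - 3.07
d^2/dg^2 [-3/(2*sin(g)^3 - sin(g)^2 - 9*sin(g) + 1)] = 3*(36*sin(g)^6 - 22*sin(g)^5 - 80*sin(g)^4 + 41*sin(g)^3 + 187*sin(g)^2 - 33*sin(g) - 164)/(2*sin(g)^3 - sin(g)^2 - 9*sin(g) + 1)^3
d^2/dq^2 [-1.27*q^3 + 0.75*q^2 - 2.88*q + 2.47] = 1.5 - 7.62*q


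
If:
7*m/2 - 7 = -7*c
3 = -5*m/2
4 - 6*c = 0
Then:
No Solution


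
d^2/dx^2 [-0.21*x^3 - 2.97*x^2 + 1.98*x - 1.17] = -1.26*x - 5.94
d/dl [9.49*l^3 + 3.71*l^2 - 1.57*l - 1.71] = 28.47*l^2 + 7.42*l - 1.57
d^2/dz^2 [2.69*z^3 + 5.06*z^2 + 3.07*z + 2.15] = 16.14*z + 10.12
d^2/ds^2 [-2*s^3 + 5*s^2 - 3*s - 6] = 10 - 12*s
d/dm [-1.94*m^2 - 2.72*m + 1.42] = -3.88*m - 2.72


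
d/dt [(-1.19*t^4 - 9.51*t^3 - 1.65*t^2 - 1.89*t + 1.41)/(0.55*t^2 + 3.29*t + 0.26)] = (-1.309*t^5 - 16.9758*t^4 - 63.8134*t^3 - 11.8068*t^2 - 2.409*t - 5.1303)/(0.3025*t^4 + 3.619*t^3 + 11.1101*t^2 + 1.7108*t + 0.0676)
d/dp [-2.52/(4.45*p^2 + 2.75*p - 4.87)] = (22.428*p + 6.93)/(4.45*p^2 + 2.75*p - 4.87)^2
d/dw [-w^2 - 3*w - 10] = -2*w - 3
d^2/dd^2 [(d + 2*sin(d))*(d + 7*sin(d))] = -9*d*sin(d) - 56*sin(d)^2 + 18*cos(d) + 30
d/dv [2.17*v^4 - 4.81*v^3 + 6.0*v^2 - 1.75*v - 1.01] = 8.68*v^3 - 14.43*v^2 + 12.0*v - 1.75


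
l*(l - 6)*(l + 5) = l^3 - l^2 - 30*l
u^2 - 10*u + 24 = (u - 6)*(u - 4)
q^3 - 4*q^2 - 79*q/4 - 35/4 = (q - 7)*(q + 1/2)*(q + 5/2)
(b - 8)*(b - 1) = b^2 - 9*b + 8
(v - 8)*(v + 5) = v^2 - 3*v - 40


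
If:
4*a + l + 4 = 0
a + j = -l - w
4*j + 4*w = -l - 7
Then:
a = -19/8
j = -w - 25/8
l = 11/2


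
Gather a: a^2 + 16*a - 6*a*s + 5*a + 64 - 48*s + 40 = a^2 + a*(21 - 6*s) - 48*s + 104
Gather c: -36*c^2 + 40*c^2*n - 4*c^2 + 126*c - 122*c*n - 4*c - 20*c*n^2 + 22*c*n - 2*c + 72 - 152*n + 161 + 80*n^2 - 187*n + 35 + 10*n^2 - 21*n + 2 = c^2*(40*n - 40) + c*(-20*n^2 - 100*n + 120) + 90*n^2 - 360*n + 270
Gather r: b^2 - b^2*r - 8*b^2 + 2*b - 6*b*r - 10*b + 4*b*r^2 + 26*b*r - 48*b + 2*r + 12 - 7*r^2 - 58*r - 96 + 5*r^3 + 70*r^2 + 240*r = -7*b^2 - 56*b + 5*r^3 + r^2*(4*b + 63) + r*(-b^2 + 20*b + 184) - 84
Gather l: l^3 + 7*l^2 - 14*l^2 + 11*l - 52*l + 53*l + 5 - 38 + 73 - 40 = l^3 - 7*l^2 + 12*l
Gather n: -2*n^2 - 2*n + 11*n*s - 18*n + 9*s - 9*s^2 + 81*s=-2*n^2 + n*(11*s - 20) - 9*s^2 + 90*s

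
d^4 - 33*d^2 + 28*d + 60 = (d - 5)*(d - 2)*(d + 1)*(d + 6)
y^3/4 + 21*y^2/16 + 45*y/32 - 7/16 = (y/4 + 1/2)*(y - 1/4)*(y + 7/2)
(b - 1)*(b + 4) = b^2 + 3*b - 4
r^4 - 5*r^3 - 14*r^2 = r^2*(r - 7)*(r + 2)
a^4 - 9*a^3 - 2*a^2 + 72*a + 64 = (a - 8)*(a - 4)*(a + 1)*(a + 2)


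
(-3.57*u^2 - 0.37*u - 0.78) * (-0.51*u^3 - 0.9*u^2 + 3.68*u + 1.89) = 1.8207*u^5 + 3.4017*u^4 - 12.4068*u^3 - 7.4069*u^2 - 3.5697*u - 1.4742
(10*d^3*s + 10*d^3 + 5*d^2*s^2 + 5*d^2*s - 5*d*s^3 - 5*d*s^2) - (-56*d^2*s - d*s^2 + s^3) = 10*d^3*s + 10*d^3 + 5*d^2*s^2 + 61*d^2*s - 5*d*s^3 - 4*d*s^2 - s^3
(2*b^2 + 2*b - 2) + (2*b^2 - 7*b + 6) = 4*b^2 - 5*b + 4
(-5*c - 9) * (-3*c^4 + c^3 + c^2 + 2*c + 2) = 15*c^5 + 22*c^4 - 14*c^3 - 19*c^2 - 28*c - 18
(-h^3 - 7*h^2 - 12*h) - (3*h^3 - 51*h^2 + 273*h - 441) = -4*h^3 + 44*h^2 - 285*h + 441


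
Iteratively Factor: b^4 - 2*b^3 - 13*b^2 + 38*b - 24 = (b - 1)*(b^3 - b^2 - 14*b + 24) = (b - 3)*(b - 1)*(b^2 + 2*b - 8) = (b - 3)*(b - 1)*(b + 4)*(b - 2)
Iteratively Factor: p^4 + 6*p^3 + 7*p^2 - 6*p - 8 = (p + 4)*(p^3 + 2*p^2 - p - 2) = (p + 1)*(p + 4)*(p^2 + p - 2) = (p + 1)*(p + 2)*(p + 4)*(p - 1)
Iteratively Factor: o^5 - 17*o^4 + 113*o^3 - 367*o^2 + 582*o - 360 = (o - 5)*(o^4 - 12*o^3 + 53*o^2 - 102*o + 72) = (o - 5)*(o - 4)*(o^3 - 8*o^2 + 21*o - 18) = (o - 5)*(o - 4)*(o - 2)*(o^2 - 6*o + 9) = (o - 5)*(o - 4)*(o - 3)*(o - 2)*(o - 3)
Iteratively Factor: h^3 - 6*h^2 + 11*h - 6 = (h - 3)*(h^2 - 3*h + 2) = (h - 3)*(h - 2)*(h - 1)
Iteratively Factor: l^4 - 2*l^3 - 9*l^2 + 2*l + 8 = (l + 2)*(l^3 - 4*l^2 - l + 4) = (l - 4)*(l + 2)*(l^2 - 1) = (l - 4)*(l - 1)*(l + 2)*(l + 1)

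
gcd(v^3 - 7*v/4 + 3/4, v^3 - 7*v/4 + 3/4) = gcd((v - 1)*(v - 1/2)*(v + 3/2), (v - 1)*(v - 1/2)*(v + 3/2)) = v^3 - 7*v/4 + 3/4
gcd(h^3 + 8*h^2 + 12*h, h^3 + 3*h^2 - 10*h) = h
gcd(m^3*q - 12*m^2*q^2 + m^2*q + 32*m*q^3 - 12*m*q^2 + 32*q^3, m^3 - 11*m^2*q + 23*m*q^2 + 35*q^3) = 1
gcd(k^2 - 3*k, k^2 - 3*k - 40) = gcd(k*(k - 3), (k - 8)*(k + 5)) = 1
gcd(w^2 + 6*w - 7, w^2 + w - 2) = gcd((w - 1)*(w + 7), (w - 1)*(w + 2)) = w - 1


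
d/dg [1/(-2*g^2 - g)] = (4*g + 1)/(g^2*(2*g + 1)^2)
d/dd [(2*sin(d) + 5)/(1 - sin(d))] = 7*cos(d)/(sin(d) - 1)^2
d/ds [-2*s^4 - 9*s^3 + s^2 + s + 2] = -8*s^3 - 27*s^2 + 2*s + 1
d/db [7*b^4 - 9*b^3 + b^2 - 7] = b*(28*b^2 - 27*b + 2)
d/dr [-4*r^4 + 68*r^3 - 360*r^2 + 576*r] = -16*r^3 + 204*r^2 - 720*r + 576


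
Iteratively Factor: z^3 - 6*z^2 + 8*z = (z - 2)*(z^2 - 4*z) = (z - 4)*(z - 2)*(z)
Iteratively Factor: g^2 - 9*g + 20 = (g - 4)*(g - 5)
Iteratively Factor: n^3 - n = (n)*(n^2 - 1) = n*(n + 1)*(n - 1)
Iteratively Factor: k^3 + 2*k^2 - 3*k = (k)*(k^2 + 2*k - 3) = k*(k - 1)*(k + 3)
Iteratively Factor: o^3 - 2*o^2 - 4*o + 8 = (o - 2)*(o^2 - 4) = (o - 2)^2*(o + 2)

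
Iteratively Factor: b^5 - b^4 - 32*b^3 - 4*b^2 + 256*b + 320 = (b - 4)*(b^4 + 3*b^3 - 20*b^2 - 84*b - 80) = (b - 4)*(b + 2)*(b^3 + b^2 - 22*b - 40) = (b - 4)*(b + 2)*(b + 4)*(b^2 - 3*b - 10) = (b - 4)*(b + 2)^2*(b + 4)*(b - 5)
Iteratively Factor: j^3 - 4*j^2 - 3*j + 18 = (j - 3)*(j^2 - j - 6) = (j - 3)*(j + 2)*(j - 3)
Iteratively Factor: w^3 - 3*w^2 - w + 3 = (w - 1)*(w^2 - 2*w - 3) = (w - 3)*(w - 1)*(w + 1)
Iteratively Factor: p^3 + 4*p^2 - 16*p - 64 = (p - 4)*(p^2 + 8*p + 16) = (p - 4)*(p + 4)*(p + 4)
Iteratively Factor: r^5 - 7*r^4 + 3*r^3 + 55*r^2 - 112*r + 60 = (r - 2)*(r^4 - 5*r^3 - 7*r^2 + 41*r - 30) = (r - 2)*(r + 3)*(r^3 - 8*r^2 + 17*r - 10) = (r - 2)*(r - 1)*(r + 3)*(r^2 - 7*r + 10) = (r - 2)^2*(r - 1)*(r + 3)*(r - 5)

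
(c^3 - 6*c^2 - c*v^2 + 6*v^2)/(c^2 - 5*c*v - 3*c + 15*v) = (c^3 - 6*c^2 - c*v^2 + 6*v^2)/(c^2 - 5*c*v - 3*c + 15*v)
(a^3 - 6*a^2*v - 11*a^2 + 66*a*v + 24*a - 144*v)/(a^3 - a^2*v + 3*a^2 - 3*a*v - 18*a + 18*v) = (-a^2 + 6*a*v + 8*a - 48*v)/(-a^2 + a*v - 6*a + 6*v)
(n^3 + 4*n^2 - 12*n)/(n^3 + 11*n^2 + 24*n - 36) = n*(n - 2)/(n^2 + 5*n - 6)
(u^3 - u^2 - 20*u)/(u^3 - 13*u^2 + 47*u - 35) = u*(u + 4)/(u^2 - 8*u + 7)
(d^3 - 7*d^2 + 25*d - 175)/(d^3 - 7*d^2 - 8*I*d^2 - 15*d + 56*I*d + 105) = (d + 5*I)/(d - 3*I)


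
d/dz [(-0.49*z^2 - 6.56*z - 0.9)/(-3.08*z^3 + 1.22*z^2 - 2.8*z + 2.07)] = (-1.5092*z^4 - 40.4096*z^3 + 1.0592*z^2 + 0.167400000000001*z - 16.0992)/(9.4864*z^6 - 7.5152*z^5 + 18.7364*z^4 - 19.5832*z^3 + 12.8908*z^2 - 11.592*z + 4.2849)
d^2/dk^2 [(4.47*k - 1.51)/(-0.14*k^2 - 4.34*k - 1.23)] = (-(0.28*k + 4.34)*(0.56*k + 8.68)*(4.47*k - 1.51) + (3.7548*k + 38.3768)*(0.14*k^2 + 4.34*k + 1.23))/(0.14*k^2 + 4.34*k + 1.23)^3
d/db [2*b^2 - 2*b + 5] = 4*b - 2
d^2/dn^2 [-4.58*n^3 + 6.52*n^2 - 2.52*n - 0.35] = 13.04 - 27.48*n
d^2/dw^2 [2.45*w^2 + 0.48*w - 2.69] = 4.90000000000000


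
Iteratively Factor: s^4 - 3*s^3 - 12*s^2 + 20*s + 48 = (s + 2)*(s^3 - 5*s^2 - 2*s + 24) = (s - 4)*(s + 2)*(s^2 - s - 6) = (s - 4)*(s - 3)*(s + 2)*(s + 2)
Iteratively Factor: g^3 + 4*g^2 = (g)*(g^2 + 4*g) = g*(g + 4)*(g)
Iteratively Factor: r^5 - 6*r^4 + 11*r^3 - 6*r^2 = (r - 2)*(r^4 - 4*r^3 + 3*r^2) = r*(r - 2)*(r^3 - 4*r^2 + 3*r) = r*(r - 3)*(r - 2)*(r^2 - r) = r*(r - 3)*(r - 2)*(r - 1)*(r)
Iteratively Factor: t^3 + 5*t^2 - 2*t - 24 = (t - 2)*(t^2 + 7*t + 12) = (t - 2)*(t + 4)*(t + 3)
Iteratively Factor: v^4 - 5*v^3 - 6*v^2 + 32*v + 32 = (v - 4)*(v^3 - v^2 - 10*v - 8) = (v - 4)^2*(v^2 + 3*v + 2) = (v - 4)^2*(v + 2)*(v + 1)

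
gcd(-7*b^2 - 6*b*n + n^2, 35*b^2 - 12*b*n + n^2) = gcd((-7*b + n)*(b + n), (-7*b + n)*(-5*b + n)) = 7*b - n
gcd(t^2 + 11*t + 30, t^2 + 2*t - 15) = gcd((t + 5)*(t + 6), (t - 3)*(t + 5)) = t + 5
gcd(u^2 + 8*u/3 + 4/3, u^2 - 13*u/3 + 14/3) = 1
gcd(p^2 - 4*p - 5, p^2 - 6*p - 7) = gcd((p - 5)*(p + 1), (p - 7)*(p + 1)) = p + 1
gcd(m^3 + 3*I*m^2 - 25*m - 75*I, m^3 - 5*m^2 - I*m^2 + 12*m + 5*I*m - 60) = m^2 + m*(-5 + 3*I) - 15*I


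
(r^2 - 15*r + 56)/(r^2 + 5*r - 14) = (r^2 - 15*r + 56)/(r^2 + 5*r - 14)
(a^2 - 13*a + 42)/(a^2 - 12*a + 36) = (a - 7)/(a - 6)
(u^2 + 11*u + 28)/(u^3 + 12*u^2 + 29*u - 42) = (u + 4)/(u^2 + 5*u - 6)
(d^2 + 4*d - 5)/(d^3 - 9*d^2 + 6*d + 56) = (d^2 + 4*d - 5)/(d^3 - 9*d^2 + 6*d + 56)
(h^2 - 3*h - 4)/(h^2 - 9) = (h^2 - 3*h - 4)/(h^2 - 9)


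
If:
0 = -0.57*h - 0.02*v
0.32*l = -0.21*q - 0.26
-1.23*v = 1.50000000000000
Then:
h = 0.04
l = -0.65625*q - 0.8125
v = -1.22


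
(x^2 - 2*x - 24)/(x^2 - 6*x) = (x + 4)/x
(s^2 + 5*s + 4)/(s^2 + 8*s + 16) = (s + 1)/(s + 4)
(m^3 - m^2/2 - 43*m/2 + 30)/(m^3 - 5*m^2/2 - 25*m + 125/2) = (2*m^2 - 11*m + 12)/(2*m^2 - 15*m + 25)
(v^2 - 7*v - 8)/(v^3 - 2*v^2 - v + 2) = (v - 8)/(v^2 - 3*v + 2)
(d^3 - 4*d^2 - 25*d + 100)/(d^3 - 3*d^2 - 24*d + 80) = (d - 5)/(d - 4)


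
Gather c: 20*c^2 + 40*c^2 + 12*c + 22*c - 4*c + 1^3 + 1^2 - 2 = 60*c^2 + 30*c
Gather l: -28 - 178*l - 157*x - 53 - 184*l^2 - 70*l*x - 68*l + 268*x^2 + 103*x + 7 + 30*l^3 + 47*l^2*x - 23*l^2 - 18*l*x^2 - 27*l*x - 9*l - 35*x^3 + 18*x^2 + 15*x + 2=30*l^3 + l^2*(47*x - 207) + l*(-18*x^2 - 97*x - 255) - 35*x^3 + 286*x^2 - 39*x - 72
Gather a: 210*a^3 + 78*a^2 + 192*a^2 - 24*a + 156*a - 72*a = 210*a^3 + 270*a^2 + 60*a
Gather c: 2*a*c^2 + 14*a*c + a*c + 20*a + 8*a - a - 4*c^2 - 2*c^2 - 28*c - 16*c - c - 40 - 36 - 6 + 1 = 27*a + c^2*(2*a - 6) + c*(15*a - 45) - 81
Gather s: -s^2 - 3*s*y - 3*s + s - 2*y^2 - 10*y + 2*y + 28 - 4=-s^2 + s*(-3*y - 2) - 2*y^2 - 8*y + 24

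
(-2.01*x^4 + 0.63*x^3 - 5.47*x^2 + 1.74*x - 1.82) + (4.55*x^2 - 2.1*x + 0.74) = -2.01*x^4 + 0.63*x^3 - 0.92*x^2 - 0.36*x - 1.08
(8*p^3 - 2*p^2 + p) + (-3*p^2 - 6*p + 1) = 8*p^3 - 5*p^2 - 5*p + 1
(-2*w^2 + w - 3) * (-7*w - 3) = 14*w^3 - w^2 + 18*w + 9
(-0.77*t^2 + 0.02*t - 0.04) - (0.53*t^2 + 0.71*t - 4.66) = -1.3*t^2 - 0.69*t + 4.62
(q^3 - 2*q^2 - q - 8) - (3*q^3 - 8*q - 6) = -2*q^3 - 2*q^2 + 7*q - 2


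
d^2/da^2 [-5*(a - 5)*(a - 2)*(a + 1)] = 60 - 30*a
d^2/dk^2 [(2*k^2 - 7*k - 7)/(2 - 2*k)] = 12/(k^3 - 3*k^2 + 3*k - 1)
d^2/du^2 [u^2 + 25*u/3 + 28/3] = 2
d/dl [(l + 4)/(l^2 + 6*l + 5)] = (l^2 + 6*l - 2*(l + 3)*(l + 4) + 5)/(l^2 + 6*l + 5)^2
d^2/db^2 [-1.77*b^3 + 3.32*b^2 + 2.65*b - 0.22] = 6.64 - 10.62*b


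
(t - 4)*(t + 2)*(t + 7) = t^3 + 5*t^2 - 22*t - 56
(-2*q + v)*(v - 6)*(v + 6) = -2*q*v^2 + 72*q + v^3 - 36*v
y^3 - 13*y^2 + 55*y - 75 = (y - 5)^2*(y - 3)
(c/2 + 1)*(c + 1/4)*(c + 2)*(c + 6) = c^4/2 + 41*c^3/8 + 61*c^2/4 + 31*c/2 + 3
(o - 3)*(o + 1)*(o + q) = o^3 + o^2*q - 2*o^2 - 2*o*q - 3*o - 3*q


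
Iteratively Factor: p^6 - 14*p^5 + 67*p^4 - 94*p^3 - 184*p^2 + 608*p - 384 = (p - 4)*(p^5 - 10*p^4 + 27*p^3 + 14*p^2 - 128*p + 96) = (p - 4)^2*(p^4 - 6*p^3 + 3*p^2 + 26*p - 24) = (p - 4)^2*(p - 1)*(p^3 - 5*p^2 - 2*p + 24) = (p - 4)^2*(p - 3)*(p - 1)*(p^2 - 2*p - 8) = (p - 4)^2*(p - 3)*(p - 1)*(p + 2)*(p - 4)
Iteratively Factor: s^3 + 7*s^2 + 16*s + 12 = (s + 3)*(s^2 + 4*s + 4) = (s + 2)*(s + 3)*(s + 2)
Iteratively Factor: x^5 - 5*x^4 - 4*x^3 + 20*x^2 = (x - 5)*(x^4 - 4*x^2) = x*(x - 5)*(x^3 - 4*x) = x*(x - 5)*(x + 2)*(x^2 - 2*x) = x^2*(x - 5)*(x + 2)*(x - 2)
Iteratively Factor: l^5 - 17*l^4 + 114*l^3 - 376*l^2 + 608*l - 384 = (l - 4)*(l^4 - 13*l^3 + 62*l^2 - 128*l + 96) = (l - 4)*(l - 2)*(l^3 - 11*l^2 + 40*l - 48) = (l - 4)*(l - 3)*(l - 2)*(l^2 - 8*l + 16) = (l - 4)^2*(l - 3)*(l - 2)*(l - 4)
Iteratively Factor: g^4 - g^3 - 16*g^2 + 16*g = (g + 4)*(g^3 - 5*g^2 + 4*g) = (g - 1)*(g + 4)*(g^2 - 4*g) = (g - 4)*(g - 1)*(g + 4)*(g)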